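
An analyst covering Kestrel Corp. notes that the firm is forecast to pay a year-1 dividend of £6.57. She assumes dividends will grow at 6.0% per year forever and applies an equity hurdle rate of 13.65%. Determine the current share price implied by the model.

£85.88

Gordon growth model: P₀ = D₁/(r − g), with D₁ = 6.57 given directly.
P₀ = 6.5700 / (0.1365 − 0.06) = 6.5700 / 0.0765 = 85.8824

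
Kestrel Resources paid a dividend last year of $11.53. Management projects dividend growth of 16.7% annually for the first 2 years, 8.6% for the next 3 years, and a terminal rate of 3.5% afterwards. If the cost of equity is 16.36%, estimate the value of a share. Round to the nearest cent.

Three-stage DDM. Project D₁…D_5; terminal Gordon value at t=5 with g = 0.035; discount at r = 0.1636.
D_1 = 13.4555
D_2 = 15.7026
D_3 = 17.0530
D_4 = 18.5196
D_5 = 20.1122
TV_5 = 20.8162/(0.1636−0.035) = 161.8676
P₀ = Σ Dₜ/(1+r)ᵗ + TV_5/(1+r)^5 = 129.3983

$129.40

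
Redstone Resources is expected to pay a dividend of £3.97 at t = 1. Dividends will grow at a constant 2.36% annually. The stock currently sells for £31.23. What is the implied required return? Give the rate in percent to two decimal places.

15.07%

Rearranging the constant-growth DDM: r = D₁/P₀ + g.
r = 3.9700 / 31.23 + 0.0236 = 0.12712 + 0.0236 = 0.15072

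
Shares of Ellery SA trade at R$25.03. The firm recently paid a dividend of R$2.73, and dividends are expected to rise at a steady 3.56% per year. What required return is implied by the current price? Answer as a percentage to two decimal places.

Rearranging the constant-growth DDM: r = D₁/P₀ + g.
D₁ = 2.73 × (1 + 0.0356) = 2.8272.
r = 2.8272 / 25.03 + 0.0356 = 0.11295 + 0.0356 = 0.14855

14.86%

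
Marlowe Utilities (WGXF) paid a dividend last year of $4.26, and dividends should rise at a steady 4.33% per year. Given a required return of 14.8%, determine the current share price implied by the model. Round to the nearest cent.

$42.45

Gordon growth model: P₀ = D₁/(r − g). D₁ = 4.26 × (1 + 0.0433) = 4.4445.
P₀ = 4.4445 / (0.148 − 0.0433) = 4.4445 / 0.1047 = 42.4495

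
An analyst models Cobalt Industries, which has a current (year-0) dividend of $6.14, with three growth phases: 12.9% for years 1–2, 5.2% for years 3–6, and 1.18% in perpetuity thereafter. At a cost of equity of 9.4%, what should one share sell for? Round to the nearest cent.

Three-stage DDM. Project D₁…D_6; terminal Gordon value at t=6 with g = 0.0118; discount at r = 0.094.
D_1 = 6.9321
D_2 = 7.8263
D_3 = 8.2333
D_4 = 8.6614
D_5 = 9.1118
D_6 = 9.5856
TV_6 = 9.6987/(0.094−0.0118) = 117.9891
P₀ = Σ Dₜ/(1+r)ᵗ + TV_6/(1+r)^6 = 105.4400

$105.44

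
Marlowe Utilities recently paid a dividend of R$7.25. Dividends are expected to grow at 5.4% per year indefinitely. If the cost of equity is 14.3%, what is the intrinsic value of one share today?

Gordon growth model: P₀ = D₁/(r − g). D₁ = 7.25 × (1 + 0.054) = 7.6415.
P₀ = 7.6415 / (0.143 − 0.054) = 7.6415 / 0.089 = 85.8596

R$85.86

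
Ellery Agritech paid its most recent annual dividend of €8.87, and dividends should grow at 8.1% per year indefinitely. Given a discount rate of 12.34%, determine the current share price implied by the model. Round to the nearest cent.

Gordon growth model: P₀ = D₁/(r − g). D₁ = 8.87 × (1 + 0.081) = 9.5885.
P₀ = 9.5885 / (0.1234 − 0.081) = 9.5885 / 0.0424 = 226.1432

€226.14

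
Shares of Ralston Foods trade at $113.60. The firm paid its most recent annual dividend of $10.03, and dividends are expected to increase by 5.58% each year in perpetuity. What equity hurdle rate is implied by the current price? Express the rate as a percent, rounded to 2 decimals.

14.90%

Rearranging the constant-growth DDM: r = D₁/P₀ + g.
D₁ = 10.03 × (1 + 0.0558) = 10.5897.
r = 10.5897 / 113.60 + 0.0558 = 0.09322 + 0.0558 = 0.14902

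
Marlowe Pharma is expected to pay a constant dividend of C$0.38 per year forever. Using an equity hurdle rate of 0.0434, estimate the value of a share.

Zero-growth DDM (perpetuity): P₀ = D/r = 0.38 / 0.0434 = 8.7558

C$8.76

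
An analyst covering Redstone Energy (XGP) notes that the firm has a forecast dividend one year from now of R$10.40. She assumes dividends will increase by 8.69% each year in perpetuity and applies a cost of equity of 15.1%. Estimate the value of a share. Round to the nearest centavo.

Gordon growth model: P₀ = D₁/(r − g), with D₁ = 10.40 given directly.
P₀ = 10.4000 / (0.151 − 0.0869) = 10.4000 / 0.0641 = 162.2465

R$162.25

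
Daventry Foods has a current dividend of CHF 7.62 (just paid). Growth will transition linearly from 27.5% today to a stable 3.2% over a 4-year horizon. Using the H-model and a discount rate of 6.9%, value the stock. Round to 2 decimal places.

H-model: P₀ = D₀[(1+g_L) + H(g_S−g_L)]/(r−g_L), with H = 4/2 = 2.
P₀ = 7.62 × [(1+0.032) + 2×(0.275−0.032)] / (0.069−0.032)
   = 7.62 × 1.5180 / 0.037 = 312.6259

CHF 312.63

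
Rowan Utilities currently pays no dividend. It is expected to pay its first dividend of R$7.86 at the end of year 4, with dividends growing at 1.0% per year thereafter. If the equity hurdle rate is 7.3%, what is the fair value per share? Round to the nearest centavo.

R$100.99

Deferred-dividend DDM. At t=3 the remaining stream is a growing perpetuity with first payment D_4 = 7.86.
V_3 = D_4/(r−g) = 7.86/(0.073−0.01) = 124.7619
P₀ = V_3/(1+r)^3 = 124.7619/(1+0.073)^3 = 100.9910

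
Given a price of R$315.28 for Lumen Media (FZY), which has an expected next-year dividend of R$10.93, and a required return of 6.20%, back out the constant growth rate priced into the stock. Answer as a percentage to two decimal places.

2.73%

From P₀ = D₁/(r − g), the implied growth is g = r − D₁/P₀.
g = 0.062 − 10.93/315.28 = 0.062 − 0.03467 = 0.02733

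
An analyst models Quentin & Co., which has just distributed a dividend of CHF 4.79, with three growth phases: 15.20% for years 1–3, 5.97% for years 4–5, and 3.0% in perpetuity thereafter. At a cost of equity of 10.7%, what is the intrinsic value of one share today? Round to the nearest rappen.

Three-stage DDM. Project D₁…D_5; terminal Gordon value at t=5 with g = 0.03; discount at r = 0.107.
D_1 = 5.5181
D_2 = 6.3568
D_3 = 7.3231
D_4 = 7.7603
D_5 = 8.2235
TV_5 = 8.4702/(0.107−0.03) = 110.0032
P₀ = Σ Dₜ/(1+r)ᵗ + TV_5/(1+r)^5 = 91.8555

CHF 91.86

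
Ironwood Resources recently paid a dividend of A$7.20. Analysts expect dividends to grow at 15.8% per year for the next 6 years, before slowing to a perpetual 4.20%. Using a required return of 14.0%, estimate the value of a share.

Two-stage DDM. Project D₁…D_6 at 0.158, terminal growth 0.042, discount at r = 0.14.
D_1 = 8.3376
D_2 = 9.6549
D_3 = 11.1804
D_4 = 12.9469
D_5 = 14.9925
D_6 = 17.3614
Terminal value at t=6: TV = D_7/(r−g) = 18.0905/(0.14−0.042) = 184.5974
P₀ = 8.3376/(1+0.14)^1 + 9.6549/(1+0.14)^2 + 11.1804/(1+0.14)^3 + 12.9469/(1+0.14)^4 + 14.9925/(1+0.14)^5 + 17.3614/(1+0.14)^6 + 184.5974/(1+0.14)^6 = 129.7513

A$129.75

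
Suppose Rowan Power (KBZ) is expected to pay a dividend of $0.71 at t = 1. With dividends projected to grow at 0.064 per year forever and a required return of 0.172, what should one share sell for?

$6.57

Gordon growth model: P₀ = D₁/(r − g), with D₁ = 0.71 given directly.
P₀ = 0.7100 / (0.172 − 0.064) = 0.7100 / 0.108 = 6.5741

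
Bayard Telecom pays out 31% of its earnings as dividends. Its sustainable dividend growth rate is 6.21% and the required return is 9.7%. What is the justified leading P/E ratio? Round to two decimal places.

Justified leading P/E = b/(r−g) = 0.31/(0.097−0.0621) = 8.8825

8.88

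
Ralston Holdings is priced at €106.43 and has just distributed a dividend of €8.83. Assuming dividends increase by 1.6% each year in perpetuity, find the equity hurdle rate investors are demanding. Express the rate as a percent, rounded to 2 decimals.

Rearranging the constant-growth DDM: r = D₁/P₀ + g.
D₁ = 8.83 × (1 + 0.016) = 8.9713.
r = 8.9713 / 106.43 + 0.016 = 0.08429 + 0.016 = 0.10029

10.03%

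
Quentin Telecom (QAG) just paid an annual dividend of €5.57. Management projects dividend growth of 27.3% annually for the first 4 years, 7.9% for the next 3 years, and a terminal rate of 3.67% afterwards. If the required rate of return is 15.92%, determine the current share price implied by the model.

Three-stage DDM. Project D₁…D_7; terminal Gordon value at t=7 with g = 0.0367; discount at r = 0.1592.
D_1 = 7.0906
D_2 = 9.0263
D_3 = 11.4905
D_4 = 14.6275
D_5 = 15.7830
D_6 = 17.0299
D_7 = 18.3752
TV_7 = 19.0496/(0.1592−0.0367) = 155.5071
P₀ = Σ Dₜ/(1+r)ᵗ + TV_7/(1+r)^7 = 104.6936

€104.69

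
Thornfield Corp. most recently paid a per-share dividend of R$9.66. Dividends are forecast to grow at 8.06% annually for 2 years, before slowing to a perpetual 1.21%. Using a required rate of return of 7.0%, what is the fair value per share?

Two-stage DDM. Project D₁…D_2 at 0.0806, terminal growth 0.0121, discount at r = 0.07.
D_1 = 10.4386
D_2 = 11.2799
Terminal value at t=2: TV = D_3/(r−g) = 11.4164/(0.07−0.0121) = 197.1750
P₀ = 10.4386/(1+0.07)^1 + 11.2799/(1+0.07)^2 + 197.1750/(1+0.07)^2 = 191.8283

R$191.83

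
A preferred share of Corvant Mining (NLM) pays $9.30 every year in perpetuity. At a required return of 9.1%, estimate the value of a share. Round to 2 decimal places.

$102.20

Zero-growth DDM (perpetuity): P₀ = D/r = 9.30 / 0.091 = 102.1978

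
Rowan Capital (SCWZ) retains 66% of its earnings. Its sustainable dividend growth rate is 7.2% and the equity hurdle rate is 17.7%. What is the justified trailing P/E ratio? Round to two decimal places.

Payout ratio b = 1 − 0.66 = 0.34.
Justified trailing P/E = b(1+g)/(r−g) = 0.34×(1+0.072)/(0.177−0.072) = 3.4712

3.47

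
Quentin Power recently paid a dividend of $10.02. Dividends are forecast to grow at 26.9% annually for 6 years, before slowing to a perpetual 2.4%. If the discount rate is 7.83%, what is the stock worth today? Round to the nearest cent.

Two-stage DDM. Project D₁…D_6 at 0.269, terminal growth 0.024, discount at r = 0.0783.
D_1 = 12.7154
D_2 = 16.1358
D_3 = 20.4764
D_4 = 25.9845
D_5 = 32.9743
D_6 = 41.8444
Terminal value at t=6: TV = D_7/(r−g) = 42.8487/(0.0783−0.024) = 789.1101
P₀ = 12.7154/(1+0.0783)^1 + 16.1358/(1+0.0783)^2 + 20.4764/(1+0.0783)^3 + 25.9845/(1+0.0783)^4 + 32.9743/(1+0.0783)^5 + 41.8444/(1+0.0783)^6 + 789.1101/(1+0.0783)^6 = 612.4558

$612.46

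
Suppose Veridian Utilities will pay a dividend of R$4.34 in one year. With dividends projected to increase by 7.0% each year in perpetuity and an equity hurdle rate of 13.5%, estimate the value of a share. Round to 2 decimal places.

Gordon growth model: P₀ = D₁/(r − g), with D₁ = 4.34 given directly.
P₀ = 4.3400 / (0.135 − 0.07) = 4.3400 / 0.065 = 66.7692

R$66.77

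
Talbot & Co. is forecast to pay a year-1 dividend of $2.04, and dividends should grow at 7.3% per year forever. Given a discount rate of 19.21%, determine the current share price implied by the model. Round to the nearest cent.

Gordon growth model: P₀ = D₁/(r − g), with D₁ = 2.04 given directly.
P₀ = 2.0400 / (0.1921 − 0.073) = 2.0400 / 0.1191 = 17.1285

$17.13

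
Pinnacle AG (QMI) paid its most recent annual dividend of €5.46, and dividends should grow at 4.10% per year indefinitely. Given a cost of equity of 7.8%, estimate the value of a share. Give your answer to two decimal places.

€153.62

Gordon growth model: P₀ = D₁/(r − g). D₁ = 5.46 × (1 + 0.041) = 5.6839.
P₀ = 5.6839 / (0.078 − 0.041) = 5.6839 / 0.037 = 153.6178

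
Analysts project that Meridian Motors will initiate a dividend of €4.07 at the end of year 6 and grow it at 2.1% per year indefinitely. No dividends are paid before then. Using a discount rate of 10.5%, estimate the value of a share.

Deferred-dividend DDM. At t=5 the remaining stream is a growing perpetuity with first payment D_6 = 4.07.
V_5 = D_6/(r−g) = 4.07/(0.105−0.021) = 48.4524
P₀ = V_5/(1+r)^5 = 48.4524/(1+0.105)^5 = 29.4106

€29.41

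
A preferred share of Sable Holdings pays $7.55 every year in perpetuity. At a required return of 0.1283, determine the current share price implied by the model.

Zero-growth DDM (perpetuity): P₀ = D/r = 7.55 / 0.1283 = 58.8465

$58.85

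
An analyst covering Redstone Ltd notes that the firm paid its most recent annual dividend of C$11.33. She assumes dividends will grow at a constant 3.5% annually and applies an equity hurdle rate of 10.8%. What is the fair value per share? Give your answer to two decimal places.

Gordon growth model: P₀ = D₁/(r − g). D₁ = 11.33 × (1 + 0.035) = 11.7265.
P₀ = 11.7265 / (0.108 − 0.035) = 11.7265 / 0.073 = 160.6377

C$160.64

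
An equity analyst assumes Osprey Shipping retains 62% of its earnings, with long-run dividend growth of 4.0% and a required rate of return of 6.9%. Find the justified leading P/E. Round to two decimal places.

13.10

Payout ratio b = 1 − 0.62 = 0.38.
Justified leading P/E = b/(r−g) = 0.38/(0.069−0.04) = 13.1034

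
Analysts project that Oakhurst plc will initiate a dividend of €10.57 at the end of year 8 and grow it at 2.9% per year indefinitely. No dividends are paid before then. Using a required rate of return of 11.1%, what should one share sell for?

€61.70

Deferred-dividend DDM. At t=7 the remaining stream is a growing perpetuity with first payment D_8 = 10.57.
V_7 = D_8/(r−g) = 10.57/(0.111−0.029) = 128.9024
P₀ = V_7/(1+r)^7 = 128.9024/(1+0.111)^7 = 61.6968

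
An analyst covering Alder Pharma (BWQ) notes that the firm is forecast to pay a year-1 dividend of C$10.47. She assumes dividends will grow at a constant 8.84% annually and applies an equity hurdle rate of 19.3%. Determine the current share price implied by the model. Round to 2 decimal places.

Gordon growth model: P₀ = D₁/(r − g), with D₁ = 10.47 given directly.
P₀ = 10.4700 / (0.193 − 0.0884) = 10.4700 / 0.1046 = 100.0956

C$100.10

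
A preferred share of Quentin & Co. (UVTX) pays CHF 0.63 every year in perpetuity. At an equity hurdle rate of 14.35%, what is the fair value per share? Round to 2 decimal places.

CHF 4.39

Zero-growth DDM (perpetuity): P₀ = D/r = 0.63 / 0.1435 = 4.3902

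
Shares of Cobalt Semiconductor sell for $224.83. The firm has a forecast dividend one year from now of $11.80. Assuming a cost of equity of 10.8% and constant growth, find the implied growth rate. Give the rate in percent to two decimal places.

From P₀ = D₁/(r − g), the implied growth is g = r − D₁/P₀.
g = 0.108 − 11.80/224.83 = 0.108 − 0.05248 = 0.05552

5.55%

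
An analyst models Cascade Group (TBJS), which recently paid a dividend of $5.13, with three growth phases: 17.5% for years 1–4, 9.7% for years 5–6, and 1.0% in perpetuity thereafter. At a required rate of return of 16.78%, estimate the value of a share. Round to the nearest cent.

Three-stage DDM. Project D₁…D_6; terminal Gordon value at t=6 with g = 0.01; discount at r = 0.1678.
D_1 = 6.0278
D_2 = 7.0826
D_3 = 8.3221
D_4 = 9.7784
D_5 = 10.7269
D_6 = 11.7674
TV_6 = 11.8851/(0.1678−0.01) = 75.3176
P₀ = Σ Dₜ/(1+r)ᵗ + TV_6/(1+r)^6 = 60.1118

$60.11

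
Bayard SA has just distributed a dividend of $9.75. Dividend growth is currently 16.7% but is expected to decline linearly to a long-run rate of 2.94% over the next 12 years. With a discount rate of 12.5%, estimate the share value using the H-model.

H-model: P₀ = D₀[(1+g_L) + H(g_S−g_L)]/(r−g_L), with H = 12/2 = 6.
P₀ = 9.75 × [(1+0.0294) + 6×(0.167−0.0294)] / (0.125−0.0294)
   = 9.75 × 1.8550 / 0.0956 = 189.1867

$189.19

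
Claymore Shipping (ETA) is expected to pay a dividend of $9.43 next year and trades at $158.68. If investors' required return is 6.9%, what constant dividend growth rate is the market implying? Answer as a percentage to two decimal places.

From P₀ = D₁/(r − g), the implied growth is g = r − D₁/P₀.
g = 0.069 − 9.43/158.68 = 0.069 − 0.05943 = 0.00957

0.96%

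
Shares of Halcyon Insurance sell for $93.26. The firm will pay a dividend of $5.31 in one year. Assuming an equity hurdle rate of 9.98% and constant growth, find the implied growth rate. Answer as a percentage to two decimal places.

4.29%

From P₀ = D₁/(r − g), the implied growth is g = r − D₁/P₀.
g = 0.0998 − 5.31/93.26 = 0.0998 − 0.05694 = 0.04286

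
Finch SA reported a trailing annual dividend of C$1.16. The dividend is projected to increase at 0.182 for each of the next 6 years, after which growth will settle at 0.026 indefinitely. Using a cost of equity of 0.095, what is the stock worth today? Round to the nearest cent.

C$36.46

Two-stage DDM. Project D₁…D_6 at 0.182, terminal growth 0.026, discount at r = 0.095.
D_1 = 1.3711
D_2 = 1.6207
D_3 = 1.9156
D_4 = 2.2643
D_5 = 2.6764
D_6 = 3.1635
Terminal value at t=6: TV = D_7/(r−g) = 3.2457/(0.095−0.026) = 47.0393
P₀ = 1.3711/(1+0.095)^1 + 1.6207/(1+0.095)^2 + 1.9156/(1+0.095)^3 + 2.2643/(1+0.095)^4 + 2.6764/(1+0.095)^5 + 3.1635/(1+0.095)^6 + 47.0393/(1+0.095)^6 = 36.4614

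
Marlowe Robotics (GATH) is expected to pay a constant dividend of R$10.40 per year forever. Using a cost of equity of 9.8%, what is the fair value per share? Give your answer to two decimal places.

Zero-growth DDM (perpetuity): P₀ = D/r = 10.40 / 0.098 = 106.1224

R$106.12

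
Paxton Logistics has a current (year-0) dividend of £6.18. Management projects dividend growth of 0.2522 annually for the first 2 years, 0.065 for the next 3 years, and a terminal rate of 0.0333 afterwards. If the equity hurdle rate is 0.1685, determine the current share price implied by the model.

Three-stage DDM. Project D₁…D_5; terminal Gordon value at t=5 with g = 0.0333; discount at r = 0.1685.
D_1 = 7.7386
D_2 = 9.6903
D_3 = 10.3201
D_4 = 10.9909
D_5 = 11.7054
TV_5 = 12.0951/(0.1685−0.0333) = 89.4611
P₀ = Σ Dₜ/(1+r)ᵗ + TV_5/(1+r)^5 = 72.5238

£72.52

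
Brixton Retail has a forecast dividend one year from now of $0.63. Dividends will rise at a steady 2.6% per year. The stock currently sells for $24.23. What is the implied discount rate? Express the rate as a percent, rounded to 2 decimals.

5.20%

Rearranging the constant-growth DDM: r = D₁/P₀ + g.
r = 0.6300 / 24.23 + 0.026 = 0.02600 + 0.026 = 0.05200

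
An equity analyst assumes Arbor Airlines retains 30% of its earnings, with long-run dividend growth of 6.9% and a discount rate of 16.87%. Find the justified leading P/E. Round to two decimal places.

7.02

Payout ratio b = 1 − 0.30 = 0.70.
Justified leading P/E = b/(r−g) = 0.70/(0.1687−0.069) = 7.0211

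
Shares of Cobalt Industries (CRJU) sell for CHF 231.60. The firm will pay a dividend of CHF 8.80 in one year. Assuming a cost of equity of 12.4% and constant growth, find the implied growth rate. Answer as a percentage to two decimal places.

From P₀ = D₁/(r − g), the implied growth is g = r − D₁/P₀.
g = 0.124 − 8.80/231.60 = 0.124 − 0.03800 = 0.08600

8.60%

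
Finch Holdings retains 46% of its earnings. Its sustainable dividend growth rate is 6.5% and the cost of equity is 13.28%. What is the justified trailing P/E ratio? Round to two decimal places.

8.48

Payout ratio b = 1 − 0.46 = 0.54.
Justified trailing P/E = b(1+g)/(r−g) = 0.54×(1+0.065)/(0.1328−0.065) = 8.4823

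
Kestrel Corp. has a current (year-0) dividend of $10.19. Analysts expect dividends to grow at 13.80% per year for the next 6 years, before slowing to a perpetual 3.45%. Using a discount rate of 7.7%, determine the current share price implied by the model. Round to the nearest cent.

$419.67

Two-stage DDM. Project D₁…D_6 at 0.138, terminal growth 0.0345, discount at r = 0.077.
D_1 = 11.5962
D_2 = 13.1965
D_3 = 15.0176
D_4 = 17.0900
D_5 = 19.4485
D_6 = 22.1324
Terminal value at t=6: TV = D_7/(r−g) = 22.8959/(0.077−0.0345) = 538.7277
P₀ = 11.5962/(1+0.077)^1 + 13.1965/(1+0.077)^2 + 15.0176/(1+0.077)^3 + 17.0900/(1+0.077)^4 + 19.4485/(1+0.077)^5 + 22.1324/(1+0.077)^6 + 538.7277/(1+0.077)^6 = 419.6747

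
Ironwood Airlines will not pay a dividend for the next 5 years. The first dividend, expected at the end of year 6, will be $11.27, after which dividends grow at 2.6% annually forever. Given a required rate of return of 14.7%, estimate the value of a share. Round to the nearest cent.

Deferred-dividend DDM. At t=5 the remaining stream is a growing perpetuity with first payment D_6 = 11.27.
V_5 = D_6/(r−g) = 11.27/(0.147−0.026) = 93.1405
P₀ = V_5/(1+r)^5 = 93.1405/(1+0.147)^5 = 46.9161

$46.92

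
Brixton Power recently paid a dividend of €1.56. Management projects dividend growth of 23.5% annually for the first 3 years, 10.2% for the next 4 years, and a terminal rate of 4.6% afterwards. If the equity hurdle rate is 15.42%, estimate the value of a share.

€27.54

Three-stage DDM. Project D₁…D_7; terminal Gordon value at t=7 with g = 0.046; discount at r = 0.1542.
D_1 = 1.9266
D_2 = 2.3794
D_3 = 2.9385
D_4 = 3.2382
D_5 = 3.5685
D_6 = 3.9325
D_7 = 4.3336
TV_7 = 4.5330/(0.1542−0.046) = 41.8944
P₀ = Σ Dₜ/(1+r)ᵗ + TV_7/(1+r)^7 = 27.5375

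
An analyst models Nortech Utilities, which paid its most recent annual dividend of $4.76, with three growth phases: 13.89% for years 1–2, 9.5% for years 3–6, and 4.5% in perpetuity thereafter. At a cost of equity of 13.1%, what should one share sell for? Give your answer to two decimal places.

$78.97

Three-stage DDM. Project D₁…D_6; terminal Gordon value at t=6 with g = 0.045; discount at r = 0.131.
D_1 = 5.4212
D_2 = 6.1742
D_3 = 6.7607
D_4 = 7.4030
D_5 = 8.1063
D_6 = 8.8764
TV_6 = 9.2758/(0.131−0.045) = 107.8580
P₀ = Σ Dₜ/(1+r)ᵗ + TV_6/(1+r)^6 = 78.9706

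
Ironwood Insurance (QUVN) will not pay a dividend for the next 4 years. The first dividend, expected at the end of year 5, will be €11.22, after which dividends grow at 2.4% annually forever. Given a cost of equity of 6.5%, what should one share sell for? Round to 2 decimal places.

€212.72

Deferred-dividend DDM. At t=4 the remaining stream is a growing perpetuity with first payment D_5 = 11.22.
V_4 = D_5/(r−g) = 11.22/(0.065−0.024) = 273.6585
P₀ = V_4/(1+r)^4 = 273.6585/(1+0.065)^4 = 212.7211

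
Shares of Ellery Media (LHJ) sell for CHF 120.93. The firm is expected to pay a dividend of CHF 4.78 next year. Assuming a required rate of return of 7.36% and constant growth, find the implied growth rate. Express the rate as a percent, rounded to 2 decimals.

3.41%

From P₀ = D₁/(r − g), the implied growth is g = r − D₁/P₀.
g = 0.0736 − 4.78/120.93 = 0.0736 − 0.03953 = 0.03407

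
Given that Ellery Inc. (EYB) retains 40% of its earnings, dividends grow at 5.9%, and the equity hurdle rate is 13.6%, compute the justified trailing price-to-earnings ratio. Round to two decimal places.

8.25

Payout ratio b = 1 − 0.40 = 0.60.
Justified trailing P/E = b(1+g)/(r−g) = 0.60×(1+0.059)/(0.136−0.059) = 8.2519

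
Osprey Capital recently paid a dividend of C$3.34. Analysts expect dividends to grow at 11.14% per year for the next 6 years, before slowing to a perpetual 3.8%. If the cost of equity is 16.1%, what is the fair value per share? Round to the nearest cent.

Two-stage DDM. Project D₁…D_6 at 0.1114, terminal growth 0.038, discount at r = 0.161.
D_1 = 3.7121
D_2 = 4.1256
D_3 = 4.5852
D_4 = 5.0960
D_5 = 5.6637
D_6 = 6.2946
Terminal value at t=6: TV = D_7/(r−g) = 6.5338/(0.161−0.038) = 53.1204
P₀ = 3.7121/(1+0.161)^1 + 4.1256/(1+0.161)^2 + 4.5852/(1+0.161)^3 + 5.0960/(1+0.161)^4 + 5.6637/(1+0.161)^5 + 6.2946/(1+0.161)^6 + 53.1204/(1+0.161)^6 = 38.9384

C$38.94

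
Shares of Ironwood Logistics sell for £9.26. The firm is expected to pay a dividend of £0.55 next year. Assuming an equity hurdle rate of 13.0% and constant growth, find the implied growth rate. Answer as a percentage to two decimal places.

7.06%

From P₀ = D₁/(r − g), the implied growth is g = r − D₁/P₀.
g = 0.13 − 0.55/9.26 = 0.13 − 0.05940 = 0.07060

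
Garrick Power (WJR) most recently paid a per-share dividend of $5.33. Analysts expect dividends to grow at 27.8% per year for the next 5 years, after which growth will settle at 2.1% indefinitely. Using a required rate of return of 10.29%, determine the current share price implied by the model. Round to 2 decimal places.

$181.19

Two-stage DDM. Project D₁…D_5 at 0.278, terminal growth 0.021, discount at r = 0.1029.
D_1 = 6.8117
D_2 = 8.7054
D_3 = 11.1255
D_4 = 14.2184
D_5 = 18.1711
Terminal value at t=5: TV = D_6/(r−g) = 18.5527/(0.1029−0.021) = 226.5287
P₀ = 6.8117/(1+0.1029)^1 + 8.7054/(1+0.1029)^2 + 11.1255/(1+0.1029)^3 + 14.2184/(1+0.1029)^4 + 18.1711/(1+0.1029)^5 + 226.5287/(1+0.1029)^5 = 181.1878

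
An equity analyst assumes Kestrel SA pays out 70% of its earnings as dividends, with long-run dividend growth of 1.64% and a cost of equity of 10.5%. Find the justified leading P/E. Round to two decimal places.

7.90

Justified leading P/E = b/(r−g) = 0.70/(0.105−0.0164) = 7.9007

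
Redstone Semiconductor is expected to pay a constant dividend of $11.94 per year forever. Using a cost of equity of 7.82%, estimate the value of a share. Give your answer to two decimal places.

Zero-growth DDM (perpetuity): P₀ = D/r = 11.94 / 0.0782 = 152.6854

$152.69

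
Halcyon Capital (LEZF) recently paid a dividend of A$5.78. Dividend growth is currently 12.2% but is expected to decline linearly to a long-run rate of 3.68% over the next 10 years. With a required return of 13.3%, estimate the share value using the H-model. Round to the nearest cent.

H-model: P₀ = D₀[(1+g_L) + H(g_S−g_L)]/(r−g_L), with H = 10/2 = 5.
P₀ = 5.78 × [(1+0.0368) + 5×(0.122−0.0368)] / (0.133−0.0368)
   = 5.78 × 1.4628 / 0.0962 = 87.8896

A$87.89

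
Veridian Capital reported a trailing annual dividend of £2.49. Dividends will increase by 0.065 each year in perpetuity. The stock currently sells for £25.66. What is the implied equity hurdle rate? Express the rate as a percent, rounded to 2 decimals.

Rearranging the constant-growth DDM: r = D₁/P₀ + g.
D₁ = 2.49 × (1 + 0.065) = 2.6519.
r = 2.6519 / 25.66 + 0.065 = 0.10335 + 0.065 = 0.16835

16.83%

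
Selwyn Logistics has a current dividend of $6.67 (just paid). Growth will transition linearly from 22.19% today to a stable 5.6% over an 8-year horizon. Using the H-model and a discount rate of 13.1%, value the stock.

H-model: P₀ = D₀[(1+g_L) + H(g_S−g_L)]/(r−g_L), with H = 8/2 = 4.
P₀ = 6.67 × [(1+0.056) + 4×(0.2219−0.056)] / (0.131−0.056)
   = 6.67 × 1.7196 / 0.075 = 152.9298

$152.93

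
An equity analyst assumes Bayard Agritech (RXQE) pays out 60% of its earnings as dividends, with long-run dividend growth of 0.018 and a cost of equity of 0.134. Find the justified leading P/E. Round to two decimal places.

Justified leading P/E = b/(r−g) = 0.60/(0.134−0.018) = 5.1724

5.17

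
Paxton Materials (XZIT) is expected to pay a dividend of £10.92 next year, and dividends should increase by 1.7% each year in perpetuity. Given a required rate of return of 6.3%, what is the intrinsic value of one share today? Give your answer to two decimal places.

£237.39

Gordon growth model: P₀ = D₁/(r − g), with D₁ = 10.92 given directly.
P₀ = 10.9200 / (0.063 − 0.017) = 10.9200 / 0.046 = 237.3913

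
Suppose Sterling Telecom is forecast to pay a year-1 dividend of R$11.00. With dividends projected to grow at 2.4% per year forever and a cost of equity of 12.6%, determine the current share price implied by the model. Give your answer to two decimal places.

Gordon growth model: P₀ = D₁/(r − g), with D₁ = 11.00 given directly.
P₀ = 11.0000 / (0.126 − 0.024) = 11.0000 / 0.102 = 107.8431

R$107.84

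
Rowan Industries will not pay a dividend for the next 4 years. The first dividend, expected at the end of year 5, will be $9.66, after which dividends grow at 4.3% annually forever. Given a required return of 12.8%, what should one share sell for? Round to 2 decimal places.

$70.20

Deferred-dividend DDM. At t=4 the remaining stream is a growing perpetuity with first payment D_5 = 9.66.
V_4 = D_5/(r−g) = 9.66/(0.128−0.043) = 113.6471
P₀ = V_4/(1+r)^4 = 113.6471/(1+0.128)^4 = 70.1975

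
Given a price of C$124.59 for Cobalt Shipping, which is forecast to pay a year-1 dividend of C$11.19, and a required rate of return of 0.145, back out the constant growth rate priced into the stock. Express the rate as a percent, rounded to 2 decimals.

From P₀ = D₁/(r − g), the implied growth is g = r − D₁/P₀.
g = 0.145 − 11.19/124.59 = 0.145 − 0.08981 = 0.05519

5.52%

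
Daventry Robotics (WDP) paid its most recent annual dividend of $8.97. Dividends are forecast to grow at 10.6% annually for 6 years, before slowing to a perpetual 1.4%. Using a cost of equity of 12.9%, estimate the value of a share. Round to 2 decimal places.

Two-stage DDM. Project D₁…D_6 at 0.106, terminal growth 0.014, discount at r = 0.129.
D_1 = 9.9208
D_2 = 10.9724
D_3 = 12.1355
D_4 = 13.4219
D_5 = 14.8446
D_6 = 16.4181
Terminal value at t=6: TV = D_7/(r−g) = 16.6480/(0.129−0.014) = 144.7649
P₀ = 9.9208/(1+0.129)^1 + 10.9724/(1+0.129)^2 + 12.1355/(1+0.129)^3 + 13.4219/(1+0.129)^4 + 14.8446/(1+0.129)^5 + 16.4181/(1+0.129)^6 + 144.7649/(1+0.129)^6 = 120.0138

$120.01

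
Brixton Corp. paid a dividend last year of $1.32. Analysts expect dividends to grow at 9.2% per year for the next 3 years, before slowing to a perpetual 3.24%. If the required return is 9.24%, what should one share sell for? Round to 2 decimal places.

Two-stage DDM. Project D₁…D_3 at 0.092, terminal growth 0.0324, discount at r = 0.0924.
D_1 = 1.4414
D_2 = 1.5741
D_3 = 1.7189
Terminal value at t=3: TV = D_4/(r−g) = 1.7746/(0.0924−0.0324) = 29.5759
P₀ = 1.4414/(1+0.0924)^1 + 1.5741/(1+0.0924)^2 + 1.7189/(1+0.0924)^3 + 29.5759/(1+0.0924)^3 = 26.6450

$26.64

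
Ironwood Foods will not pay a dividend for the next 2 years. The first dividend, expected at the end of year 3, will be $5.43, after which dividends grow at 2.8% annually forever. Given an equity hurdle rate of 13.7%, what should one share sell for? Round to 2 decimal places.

$38.53

Deferred-dividend DDM. At t=2 the remaining stream is a growing perpetuity with first payment D_3 = 5.43.
V_2 = D_3/(r−g) = 5.43/(0.137−0.028) = 49.8165
P₀ = V_2/(1+r)^2 = 49.8165/(1+0.137)^2 = 38.5347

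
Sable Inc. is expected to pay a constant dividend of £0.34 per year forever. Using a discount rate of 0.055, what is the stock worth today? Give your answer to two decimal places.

Zero-growth DDM (perpetuity): P₀ = D/r = 0.34 / 0.055 = 6.1818

£6.18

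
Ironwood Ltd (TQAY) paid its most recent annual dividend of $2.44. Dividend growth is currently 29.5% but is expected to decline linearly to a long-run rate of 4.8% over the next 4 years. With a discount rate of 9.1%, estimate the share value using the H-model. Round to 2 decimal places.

H-model: P₀ = D₀[(1+g_L) + H(g_S−g_L)]/(r−g_L), with H = 4/2 = 2.
P₀ = 2.44 × [(1+0.048) + 2×(0.295−0.048)] / (0.091−0.048)
   = 2.44 × 1.5420 / 0.043 = 87.4995

$87.50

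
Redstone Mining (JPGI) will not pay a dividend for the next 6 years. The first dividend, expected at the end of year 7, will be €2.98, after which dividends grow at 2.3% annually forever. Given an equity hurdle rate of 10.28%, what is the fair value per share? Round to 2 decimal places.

Deferred-dividend DDM. At t=6 the remaining stream is a growing perpetuity with first payment D_7 = 2.98.
V_6 = D_7/(r−g) = 2.98/(0.1028−0.023) = 37.3434
P₀ = V_6/(1+r)^6 = 37.3434/(1+0.1028)^6 = 20.7603

€20.76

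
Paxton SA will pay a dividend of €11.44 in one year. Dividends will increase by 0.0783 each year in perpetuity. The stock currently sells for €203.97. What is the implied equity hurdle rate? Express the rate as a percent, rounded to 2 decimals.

Rearranging the constant-growth DDM: r = D₁/P₀ + g.
r = 11.4400 / 203.97 + 0.0783 = 0.05609 + 0.0783 = 0.13439

13.44%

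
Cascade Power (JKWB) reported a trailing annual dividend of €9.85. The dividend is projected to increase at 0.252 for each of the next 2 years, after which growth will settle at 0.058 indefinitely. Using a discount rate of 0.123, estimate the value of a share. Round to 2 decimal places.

€222.50

Two-stage DDM. Project D₁…D_2 at 0.252, terminal growth 0.058, discount at r = 0.123.
D_1 = 12.3322
D_2 = 15.4399
Terminal value at t=2: TV = D_3/(r−g) = 16.3354/(0.123−0.058) = 251.3143
P₀ = 12.3322/(1+0.123)^1 + 15.4399/(1+0.123)^2 + 251.3143/(1+0.123)^2 = 222.5016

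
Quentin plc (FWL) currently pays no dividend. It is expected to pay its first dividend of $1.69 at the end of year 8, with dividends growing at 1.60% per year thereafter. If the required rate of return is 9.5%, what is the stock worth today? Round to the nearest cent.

Deferred-dividend DDM. At t=7 the remaining stream is a growing perpetuity with first payment D_8 = 1.69.
V_7 = D_8/(r−g) = 1.69/(0.095−0.016) = 21.3924
P₀ = V_7/(1+r)^7 = 21.3924/(1+0.095)^7 = 11.3334

$11.33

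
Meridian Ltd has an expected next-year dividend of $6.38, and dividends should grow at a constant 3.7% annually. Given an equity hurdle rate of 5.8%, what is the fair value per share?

Gordon growth model: P₀ = D₁/(r − g), with D₁ = 6.38 given directly.
P₀ = 6.3800 / (0.058 − 0.037) = 6.3800 / 0.021 = 303.8095

$303.81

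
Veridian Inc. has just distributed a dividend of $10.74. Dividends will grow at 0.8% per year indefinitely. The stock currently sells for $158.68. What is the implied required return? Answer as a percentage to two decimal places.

Rearranging the constant-growth DDM: r = D₁/P₀ + g.
D₁ = 10.74 × (1 + 0.008) = 10.8259.
r = 10.8259 / 158.68 + 0.008 = 0.06822 + 0.008 = 0.07622

7.62%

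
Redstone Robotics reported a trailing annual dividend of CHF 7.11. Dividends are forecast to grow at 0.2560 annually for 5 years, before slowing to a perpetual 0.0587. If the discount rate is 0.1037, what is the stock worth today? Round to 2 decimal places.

Two-stage DDM. Project D₁…D_5 at 0.256, terminal growth 0.0587, discount at r = 0.1037.
D_1 = 8.9302
D_2 = 11.2163
D_3 = 14.0876
D_4 = 17.6941
D_5 = 22.2238
Terminal value at t=5: TV = D_6/(r−g) = 23.5283/(0.1037−0.0587) = 522.8513
P₀ = 8.9302/(1+0.1037)^1 + 11.2163/(1+0.1037)^2 + 14.0876/(1+0.1037)^3 + 17.6941/(1+0.1037)^4 + 22.2238/(1+0.1037)^5 + 522.8513/(1+0.1037)^5 = 372.5146

CHF 372.51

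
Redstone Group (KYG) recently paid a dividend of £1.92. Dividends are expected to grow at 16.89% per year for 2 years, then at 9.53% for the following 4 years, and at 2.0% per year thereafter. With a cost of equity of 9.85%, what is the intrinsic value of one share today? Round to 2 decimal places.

Three-stage DDM. Project D₁…D_6; terminal Gordon value at t=6 with g = 0.02; discount at r = 0.0985.
D_1 = 2.2443
D_2 = 2.6233
D_3 = 2.8734
D_4 = 3.1472
D_5 = 3.4471
D_6 = 3.7756
TV_6 = 3.8511/(0.0985−0.02) = 49.0590
P₀ = Σ Dₜ/(1+r)ᵗ + TV_6/(1+r)^6 = 40.7700

£40.77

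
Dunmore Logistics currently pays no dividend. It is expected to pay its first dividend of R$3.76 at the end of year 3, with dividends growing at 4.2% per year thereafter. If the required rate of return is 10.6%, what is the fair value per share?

Deferred-dividend DDM. At t=2 the remaining stream is a growing perpetuity with first payment D_3 = 3.76.
V_2 = D_3/(r−g) = 3.76/(0.106−0.042) = 58.7500
P₀ = V_2/(1+r)^2 = 58.7500/(1+0.106)^2 = 48.0283

R$48.03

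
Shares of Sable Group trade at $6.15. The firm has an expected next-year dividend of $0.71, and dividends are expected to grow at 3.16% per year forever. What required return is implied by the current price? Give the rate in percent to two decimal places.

14.70%

Rearranging the constant-growth DDM: r = D₁/P₀ + g.
r = 0.7100 / 6.15 + 0.0316 = 0.11545 + 0.0316 = 0.14705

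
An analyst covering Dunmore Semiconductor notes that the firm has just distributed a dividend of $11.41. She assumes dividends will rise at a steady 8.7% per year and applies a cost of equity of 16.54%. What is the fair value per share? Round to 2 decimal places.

$158.20

Gordon growth model: P₀ = D₁/(r − g). D₁ = 11.41 × (1 + 0.087) = 12.4027.
P₀ = 12.4027 / (0.1654 − 0.087) = 12.4027 / 0.0784 = 158.1973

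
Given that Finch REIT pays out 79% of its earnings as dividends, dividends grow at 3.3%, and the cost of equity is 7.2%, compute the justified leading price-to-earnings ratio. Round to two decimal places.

Justified leading P/E = b/(r−g) = 0.79/(0.072−0.033) = 20.2564

20.26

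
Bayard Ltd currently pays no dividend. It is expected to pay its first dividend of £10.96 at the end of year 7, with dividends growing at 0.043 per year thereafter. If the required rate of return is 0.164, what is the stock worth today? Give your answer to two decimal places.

Deferred-dividend DDM. At t=6 the remaining stream is a growing perpetuity with first payment D_7 = 10.96.
V_6 = D_7/(r−g) = 10.96/(0.164−0.043) = 90.5785
P₀ = V_6/(1+r)^6 = 90.5785/(1+0.164)^6 = 36.4173

£36.42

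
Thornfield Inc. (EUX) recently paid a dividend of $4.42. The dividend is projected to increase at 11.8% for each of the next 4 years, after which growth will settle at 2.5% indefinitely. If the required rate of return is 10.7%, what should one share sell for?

Two-stage DDM. Project D₁…D_4 at 0.118, terminal growth 0.025, discount at r = 0.107.
D_1 = 4.9416
D_2 = 5.5247
D_3 = 6.1766
D_4 = 6.9054
Terminal value at t=4: TV = D_5/(r−g) = 7.0780/(0.107−0.025) = 86.3176
P₀ = 4.9416/(1+0.107)^1 + 5.5247/(1+0.107)^2 + 6.1766/(1+0.107)^3 + 6.9054/(1+0.107)^4 + 86.3176/(1+0.107)^4 = 75.6026

$75.60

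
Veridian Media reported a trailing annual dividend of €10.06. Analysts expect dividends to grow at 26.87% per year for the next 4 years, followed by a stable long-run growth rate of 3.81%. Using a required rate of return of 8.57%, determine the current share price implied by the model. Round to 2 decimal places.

Two-stage DDM. Project D₁…D_4 at 0.2687, terminal growth 0.0381, discount at r = 0.0857.
D_1 = 12.7631
D_2 = 16.1926
D_3 = 20.5435
D_4 = 26.0636
Terminal value at t=4: TV = D_5/(r−g) = 27.0566/(0.0857−0.0381) = 568.4156
P₀ = 12.7631/(1+0.0857)^1 + 16.1926/(1+0.0857)^2 + 20.5435/(1+0.0857)^3 + 26.0636/(1+0.0857)^4 + 568.4156/(1+0.0857)^4 = 469.4010

€469.40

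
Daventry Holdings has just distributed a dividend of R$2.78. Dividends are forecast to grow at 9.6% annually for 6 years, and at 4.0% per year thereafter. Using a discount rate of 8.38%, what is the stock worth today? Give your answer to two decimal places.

R$87.94

Two-stage DDM. Project D₁…D_6 at 0.096, terminal growth 0.04, discount at r = 0.0838.
D_1 = 3.0469
D_2 = 3.3394
D_3 = 3.6600
D_4 = 4.0113
D_5 = 4.3964
D_6 = 4.8185
Terminal value at t=6: TV = D_7/(r−g) = 5.0112/(0.0838−0.04) = 114.4109
P₀ = 3.0469/(1+0.0838)^1 + 3.3394/(1+0.0838)^2 + 3.6600/(1+0.0838)^3 + 4.0113/(1+0.0838)^4 + 4.3964/(1+0.0838)^5 + 4.8185/(1+0.0838)^6 + 114.4109/(1+0.0838)^6 = 87.9444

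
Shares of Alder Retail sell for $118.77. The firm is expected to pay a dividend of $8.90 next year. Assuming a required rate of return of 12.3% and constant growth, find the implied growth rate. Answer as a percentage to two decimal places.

4.81%

From P₀ = D₁/(r − g), the implied growth is g = r − D₁/P₀.
g = 0.123 − 8.90/118.77 = 0.123 − 0.07493 = 0.04807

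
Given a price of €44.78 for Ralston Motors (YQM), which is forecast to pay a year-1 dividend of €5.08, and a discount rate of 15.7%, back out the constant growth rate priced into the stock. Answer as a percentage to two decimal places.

From P₀ = D₁/(r − g), the implied growth is g = r − D₁/P₀.
g = 0.157 − 5.08/44.78 = 0.157 − 0.11344 = 0.04356

4.36%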